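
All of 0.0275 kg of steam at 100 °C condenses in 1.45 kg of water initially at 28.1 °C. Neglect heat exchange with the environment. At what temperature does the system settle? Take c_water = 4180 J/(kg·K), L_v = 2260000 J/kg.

Let T be the final temperature. ΣQ_i = 0:
condense steam: −0.0275×2260000 = −62150; condensed water 100 °C→T: 114.95(T − 100); water warms: 1.45×4180×(T − 28.1) = 6061(T − 28.1)
6175.9 T = 62150 + 11495 + 170314 = 243959
T ≈ 39.50 °C — below 100 °C, confirming all the steam condensed.

T_f ≈ 39.5 °C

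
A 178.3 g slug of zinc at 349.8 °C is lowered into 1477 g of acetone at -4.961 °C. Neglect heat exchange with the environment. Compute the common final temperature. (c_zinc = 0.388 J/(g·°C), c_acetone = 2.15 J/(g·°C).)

T_f ≈ 2.6 °C

T_f = Σ m_i c_i T_i / Σ m_i c_i:
T_f = (69.18×349.8 + 3175.5×(-4.961)) / (69.18 + 3175.5)
    = 8445.4 / 3244.7 ≈ 2.60 °C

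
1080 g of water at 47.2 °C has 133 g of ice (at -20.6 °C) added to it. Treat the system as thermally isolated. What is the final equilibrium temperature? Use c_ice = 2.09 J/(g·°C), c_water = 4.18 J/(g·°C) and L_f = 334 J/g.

T_f ≈ 32.1 °C

Energy conservation, ΣQ = 0:
ice -20.6→0 °C: 133·2.09·20.6 = 5726.2
  fusion: m_ice L_f = 133·334 = 44422
  meltwater 0→T: 133·4.18·T = 555.94 T
  water cools: 1080·4.18·(T − 47.2) = 4514.4(T − 47.2)
5070.3 T = 213080 − 50148 = 162931
T ≈ 32.13 °C (positive, so assuming full melt was valid).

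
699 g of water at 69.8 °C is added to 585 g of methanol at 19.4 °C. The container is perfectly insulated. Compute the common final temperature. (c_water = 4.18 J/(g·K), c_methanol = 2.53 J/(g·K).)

With ΣQ=0 the equilibrium temperature is the m·c-weighted mean:
T_f = (2921.8·69.8 + 1480·19.4) / (2921.8 + 1480)
    = 232656 / 4401.9 ≈ 52.85 °C

T_f ≈ 52.9 °C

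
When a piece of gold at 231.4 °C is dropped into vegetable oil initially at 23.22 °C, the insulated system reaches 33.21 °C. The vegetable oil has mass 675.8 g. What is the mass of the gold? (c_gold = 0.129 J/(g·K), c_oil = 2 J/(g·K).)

|Q_gold| = |Q_oil|:
m·0.129·(231.4 − 33.21) = 675.8·2·(33.21 − 23.22)
25.57 m = 13502  ⇒  m ≈ 528.1 g

m ≈ 528 g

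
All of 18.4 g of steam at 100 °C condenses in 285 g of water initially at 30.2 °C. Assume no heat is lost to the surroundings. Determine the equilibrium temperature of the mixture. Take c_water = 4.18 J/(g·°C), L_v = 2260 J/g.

Energy balance with sensible and latent terms:
condense steam: −18.4×2260 = −41584; condensed water 100 °C→T: 76.91(T − 100); original water: 1191.3(T − 30.2)
1268.2 T = 41584 + 7691.2 + 35977 = 85252
T ≈ 67.22 °C (< 100 °C, so full condensation is consistent).

T_f ≈ 67.2 °C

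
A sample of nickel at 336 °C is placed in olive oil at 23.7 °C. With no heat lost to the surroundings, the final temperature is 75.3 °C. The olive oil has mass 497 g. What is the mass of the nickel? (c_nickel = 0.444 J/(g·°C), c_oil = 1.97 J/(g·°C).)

Let T be the final temperature. ΣQ_i = 0:
m×0.444×(75.3 − 336) + 497×1.97×(75.3 − 23.7) = 0
-115.75 m = -50521
m = -50521/-115.75 ≈ 436.5 g

m ≈ 436 g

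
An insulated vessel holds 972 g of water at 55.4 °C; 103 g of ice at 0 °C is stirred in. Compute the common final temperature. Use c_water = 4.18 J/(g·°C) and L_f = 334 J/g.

T_f ≈ 42.4 °C

Net heat exchanged in the isolated system is zero:
fusion: m_ice L_f = 103·334 = 34402
  meltwater 0→T: 103·4.18·T = 430.54 T
  water cools: 972·4.18·(T − 55.4) = 4063(T − 55.4)
4493.5 T = 225088 − 34402 = 190686
T ≈ 42.44 °C. Since T > 0 °C, the all-ice-melts assumption holds.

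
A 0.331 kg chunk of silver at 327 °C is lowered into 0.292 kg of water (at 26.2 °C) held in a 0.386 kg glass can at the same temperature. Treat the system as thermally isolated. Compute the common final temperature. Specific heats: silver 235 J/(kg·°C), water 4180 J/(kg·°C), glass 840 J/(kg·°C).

T_f ≈ 40.6 °C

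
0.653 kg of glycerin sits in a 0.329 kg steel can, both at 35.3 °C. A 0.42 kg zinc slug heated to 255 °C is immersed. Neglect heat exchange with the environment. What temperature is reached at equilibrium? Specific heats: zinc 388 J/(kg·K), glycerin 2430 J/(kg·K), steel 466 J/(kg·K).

Energy conservation, ΣQ = 0:
0.42·388·(T − 255) + 0.653·2430·(T − 35.3) + 0.329·466·(T − 35.3) = 0
1903.1 T = 102980
T ≈ 54.11 °C

T_f ≈ 54.1 °C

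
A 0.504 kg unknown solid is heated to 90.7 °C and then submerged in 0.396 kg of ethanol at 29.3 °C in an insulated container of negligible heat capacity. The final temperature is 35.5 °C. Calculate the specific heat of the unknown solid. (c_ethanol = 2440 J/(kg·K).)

m_s c (T_s − T_f) = m_ethanol c_ethanol (T_f − T_0):
0.504×c×(90.7 − 35.5) = 0.396×2440×(35.5 − 29.3)
27.82 c = 5990.7  ⇒  c ≈ 215.3 J/(kg·K)

c ≈ 215 J/(kg·K)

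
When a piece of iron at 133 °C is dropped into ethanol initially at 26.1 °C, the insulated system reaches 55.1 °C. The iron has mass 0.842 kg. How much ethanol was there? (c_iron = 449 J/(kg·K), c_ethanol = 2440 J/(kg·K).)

m ≈ 0.416 kg

Taking heat into each body as positive, Σ m c ΔT = 0:
0.842·449·(55.1 − 133) + m·2440·(55.1 − 26.1) = 0
70760 m = 29451
m = 29451/70760 ≈ 0.4162 kg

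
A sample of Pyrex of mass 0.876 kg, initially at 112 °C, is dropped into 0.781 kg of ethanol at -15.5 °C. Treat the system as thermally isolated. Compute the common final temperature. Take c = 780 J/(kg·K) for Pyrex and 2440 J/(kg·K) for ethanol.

T_f ≈ 18.2 °C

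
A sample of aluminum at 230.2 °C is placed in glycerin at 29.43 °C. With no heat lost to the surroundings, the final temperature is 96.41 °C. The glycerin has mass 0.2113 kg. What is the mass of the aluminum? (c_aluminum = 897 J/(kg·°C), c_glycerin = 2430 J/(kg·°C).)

m ≈ 0.287 kg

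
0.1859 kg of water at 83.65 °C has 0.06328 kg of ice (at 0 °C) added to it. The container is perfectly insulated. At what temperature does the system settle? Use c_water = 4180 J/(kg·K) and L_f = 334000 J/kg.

T_f ≈ 42.1 °C

Conservation of energy gives ΣQ = 0:
fusion: m_ice L_f = 0.06328×334000 = 21136; meltwater 0→T: 0.06328×4180×T = 264.51 T; water cools: 0.1859×4180×(T − 83.65) = 777.06(T − 83.65)
1041.6 T = 65001 − 21136 = 43866
T ≈ 42.11 °C — above 0 °C, consistent with complete melting.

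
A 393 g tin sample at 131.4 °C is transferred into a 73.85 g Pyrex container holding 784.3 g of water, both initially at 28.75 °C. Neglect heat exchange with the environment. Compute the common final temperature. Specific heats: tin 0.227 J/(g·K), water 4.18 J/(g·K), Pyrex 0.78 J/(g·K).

Conservation of energy gives ΣQ = 0:
393·0.227·(T − 131.4) + 784.3·4.18·(T − 28.75) + 73.85·0.78·(T − 28.75) = 0
89.21(T − 131.4) + 3278.4(T − 28.75) + 57.6(T − 28.75) = 0
(89.21 + 3278.4 + 57.6) T = 89.21·131.4 + 3278.4·28.75 + 57.6·28.75
T ≈ 31.42 °C

T_f ≈ 31.4 °C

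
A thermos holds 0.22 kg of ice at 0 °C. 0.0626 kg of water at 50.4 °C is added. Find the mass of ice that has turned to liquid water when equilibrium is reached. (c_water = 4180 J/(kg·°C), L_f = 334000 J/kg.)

Water can give up m c ΔT = 0.0626×4180×50.4 = 13188 J before reaching 0 °C.
Melting all 0.22 kg of ice would need 0.22×334000 = 73480 J.
Since 13188 < 73480 J, not all the ice melts; equilibrium is at 0 °C.
m_melt = 13188 / L_f = 0.03949 kg.

m_melted ≈ 0.0395 kg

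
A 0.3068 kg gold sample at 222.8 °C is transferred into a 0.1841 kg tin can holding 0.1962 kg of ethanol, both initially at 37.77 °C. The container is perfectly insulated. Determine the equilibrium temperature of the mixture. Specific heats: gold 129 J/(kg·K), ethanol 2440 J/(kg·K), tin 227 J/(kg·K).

T_f ≈ 50.8 °C

Heat gained plus heat lost sum to zero:
0.3068*129*(T − 222.8) + 0.1962*2440*(T − 37.77) + 0.1841*227*(T − 37.77) = 0
39.58(T − 222.8) + 478.73(T − 37.77) + 41.79(T − 37.77) = 0
560.1 T = 28478
T = 28478 / 560.1 = 50.8 °C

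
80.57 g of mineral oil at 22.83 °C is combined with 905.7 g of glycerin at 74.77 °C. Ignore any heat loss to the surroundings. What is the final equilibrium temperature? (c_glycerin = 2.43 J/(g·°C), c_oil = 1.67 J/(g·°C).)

T_f ≈ 71.8 °C

Heat lost by the glycerin equals heat gained by the oil:
905.7×2.43×(74.77 − T) = 80.57×1.67×(T − 22.83)
2200.9(74.77 − T) = 134.55(T − 22.83)
2335.4 T = 167629  ⇒  T ≈ 71.78 °C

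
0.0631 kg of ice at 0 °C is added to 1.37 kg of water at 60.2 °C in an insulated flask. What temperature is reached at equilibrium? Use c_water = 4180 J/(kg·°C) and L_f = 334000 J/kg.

T_f ≈ 54.0 °C

Conservation of energy gives ΣQ = 0:
melt ice: 0.0631×334000 = 21075; meltwater 0→T: 0.0631×4180×T = 263.76 T; water cools: 1.37×4180×(T − 60.2) = 5726.6(T − 60.2)
5990.4 T = 344741 − 21075 = 323666
T ≈ 54.03 °C — above 0 °C, consistent with complete melting.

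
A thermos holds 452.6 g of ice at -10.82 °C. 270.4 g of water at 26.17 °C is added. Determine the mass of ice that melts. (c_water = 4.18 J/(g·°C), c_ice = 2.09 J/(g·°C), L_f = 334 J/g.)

m_melted ≈ 57.9 g

Heat available from the water dropping to 0 °C: 270.4×4.18×26.17 = 29579 J.
Of that, 452.6×2.09×10.82 = 10235 J goes to bring the ice to 0 °C, leaving 19344 J.
Melting all 452.6 g of ice would need 452.6×334 = 151168 J.
Since 19344 < 151168 J, not all the ice melts; equilibrium is at 0 °C.
m_melt = 19344 / L_f = 57.92 g.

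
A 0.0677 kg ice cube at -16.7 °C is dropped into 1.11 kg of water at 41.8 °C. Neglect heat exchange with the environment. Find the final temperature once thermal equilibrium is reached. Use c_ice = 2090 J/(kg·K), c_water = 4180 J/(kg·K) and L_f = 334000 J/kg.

T_f ≈ 34.3 °C

Energy conservation, ΣQ = 0:
ice -16.7→0 °C: 0.0677×2090×16.7 = 2362.9
  melt ice: 0.0677×334000 = 22612
  meltwater 0→T: 0.0677×4180×T = 282.99 T
  water cools: 1.11×4180×(T − 41.8) = 4639.8(T − 41.8)
4922.8 T = 193944 − 24975 = 168969
T ≈ 34.32 °C. Since T > 0 °C, the all-ice-melts assumption holds.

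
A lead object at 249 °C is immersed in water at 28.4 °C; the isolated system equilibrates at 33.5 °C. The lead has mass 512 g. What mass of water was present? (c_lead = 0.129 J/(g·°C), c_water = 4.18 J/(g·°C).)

Taking heat into each body as positive, Σ m c ΔT = 0:
512·0.129·(33.5 − 249) + m·4.18·(33.5 − 28.4) = 0
21.32 m = 14233
m = 14233/21.32 ≈ 667.7 g

m ≈ 668 g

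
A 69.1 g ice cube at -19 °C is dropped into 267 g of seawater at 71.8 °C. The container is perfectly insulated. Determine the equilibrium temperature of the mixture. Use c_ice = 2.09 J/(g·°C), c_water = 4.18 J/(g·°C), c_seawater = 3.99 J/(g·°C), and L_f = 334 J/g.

T_f ≈ 37.4 °C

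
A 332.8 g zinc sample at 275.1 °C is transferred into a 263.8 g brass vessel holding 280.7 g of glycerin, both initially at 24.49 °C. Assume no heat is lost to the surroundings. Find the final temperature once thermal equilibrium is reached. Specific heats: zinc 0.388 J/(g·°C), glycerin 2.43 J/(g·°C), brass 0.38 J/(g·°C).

T_f ≈ 60.0 °C

Net heat exchanged in the isolated system is zero:
332.8·0.388·(T − 275.1) + 280.7·2.43·(T − 24.49) + 263.8·0.38·(T − 24.49) = 0
(129.13 + 682.1 + 100.24) T = 129.13·275.1 + 682.1·24.49 + 100.24·24.49
T ≈ 59.99 °C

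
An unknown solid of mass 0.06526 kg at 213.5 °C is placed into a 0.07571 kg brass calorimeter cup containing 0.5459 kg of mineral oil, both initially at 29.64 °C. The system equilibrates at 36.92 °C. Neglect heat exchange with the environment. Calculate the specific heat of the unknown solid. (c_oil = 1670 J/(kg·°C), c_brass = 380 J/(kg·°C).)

Conservation of energy gives ΣQ = 0:
0.06526·c·(36.92 − 213.5) + 0.5459·1670·(36.92 − 29.64) + 0.07571·380·(36.92 − 29.64) = 0
-11.52 c = -6846.3
c = -6846.3/-11.52 ≈ 594.1 J/(kg·°C)

c ≈ 594 J/(kg·°C)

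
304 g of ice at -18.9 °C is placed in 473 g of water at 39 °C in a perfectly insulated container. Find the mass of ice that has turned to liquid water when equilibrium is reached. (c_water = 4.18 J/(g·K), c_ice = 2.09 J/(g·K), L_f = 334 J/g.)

Heat available from the water dropping to 0 °C: 473·4.18·39 = 77108 J.
Of that, 304·2.09·18.9 = 12008 J goes to bring the ice to 0 °C, leaving 65100 J.
Fully melting the ice requires m_ice L_f = 304·334 = 101536 J.
Since 65100 < 101536 J, not all the ice melts; equilibrium is at 0 °C.
Mass melted = 65100/334 ≈ 194.9 g.

m_melted ≈ 195 g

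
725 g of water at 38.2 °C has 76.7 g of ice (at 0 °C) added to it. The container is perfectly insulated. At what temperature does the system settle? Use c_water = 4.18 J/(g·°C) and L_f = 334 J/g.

T_f ≈ 26.9 °C

Net heat exchanged in the isolated system is zero:
melt ice: 76.7×334 = 25618; warm the meltwater: 320.61 T; water cools: 725×4.18×(T − 38.2) = 3030.5(T − 38.2)
3351.1 T = 115765 − 25618 = 90147
T ≈ 26.90 °C — above 0 °C, consistent with complete melting.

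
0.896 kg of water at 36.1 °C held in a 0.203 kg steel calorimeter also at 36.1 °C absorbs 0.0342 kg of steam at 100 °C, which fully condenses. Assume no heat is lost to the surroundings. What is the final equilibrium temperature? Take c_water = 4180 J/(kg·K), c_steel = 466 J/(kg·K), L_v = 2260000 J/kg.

T_f ≈ 57.8 °C

Energy conservation, ΣQ = 0:
steam→water at 100 °C releases m L_v = 0.0342·2260000 = 77292
  condensate cools 100→T: 0.0342·4180·(T − 100) = 142.96(T − 100)
  water warms: 0.896·4180·(T − 36.1) = 3745.3(T − 36.1)
  steel cup: 0.203·466·(T − 36.1) = 94.6(T − 36.1)
3982.8 T = 77292 + 14296 + 138620 = 230207
T ≈ 57.80 °C — below 100 °C, confirming all the steam condensed.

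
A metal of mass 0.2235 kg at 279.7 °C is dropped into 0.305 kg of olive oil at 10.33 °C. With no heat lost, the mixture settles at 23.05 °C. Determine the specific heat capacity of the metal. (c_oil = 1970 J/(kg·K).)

Heat lost by the metal = heat gained by the oil:
0.2235·c·(279.7 − 23.05) = 0.305·1970·(23.05 − 10.33)
57.36 c = 7642.8  ⇒  c ≈ 133.2 J/(kg·K)

c ≈ 133 J/(kg·K)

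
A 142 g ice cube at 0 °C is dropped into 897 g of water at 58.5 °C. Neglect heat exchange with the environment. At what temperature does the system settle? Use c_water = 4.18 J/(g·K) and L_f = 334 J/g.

T_f ≈ 39.6 °C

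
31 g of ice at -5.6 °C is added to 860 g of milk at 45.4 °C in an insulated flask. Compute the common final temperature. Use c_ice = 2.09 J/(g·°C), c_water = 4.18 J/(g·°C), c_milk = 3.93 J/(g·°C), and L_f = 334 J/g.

Taking heat into each body as positive, Σ m c ΔT = 0:
ice -5.6→0 °C: 31×2.09×5.6 = 362.82; melt ice: 31×334 = 10354; meltwater 0→T: 31×4.18×T = 129.58 T; milk cools: 860×3.93×(T − 45.4) = 3379.8(T − 45.4)
3509.4 T = 153443 − 10717 = 142726
T ≈ 40.67 °C (positive, so assuming full melt was valid).

T_f ≈ 40.7 °C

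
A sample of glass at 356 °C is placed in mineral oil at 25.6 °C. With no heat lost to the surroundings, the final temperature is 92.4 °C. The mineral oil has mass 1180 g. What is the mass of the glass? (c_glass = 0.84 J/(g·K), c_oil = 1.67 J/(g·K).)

m ≈ 594 g

Taking heat into each body as positive, Σ m c ΔT = 0:
m·0.84·(92.4 − 356) + 1180·1.67·(92.4 − 25.6) = 0
-221.42 m = -131636
m = -131636/-221.42 ≈ 594.5 g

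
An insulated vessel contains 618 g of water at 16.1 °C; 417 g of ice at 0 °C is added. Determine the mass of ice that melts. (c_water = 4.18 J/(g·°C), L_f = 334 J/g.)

Water can give up m c ΔT = 618·4.18·16.1 = 41590 J before reaching 0 °C.
To melt every bit of ice: 417·334 = 139278 J.
Since 41590 < 139278 J, not all the ice melts; equilibrium is at 0 °C.
m_melted·334 = 41590  ⇒  m_melted ≈ 124.5 g.

m_melted ≈ 125 g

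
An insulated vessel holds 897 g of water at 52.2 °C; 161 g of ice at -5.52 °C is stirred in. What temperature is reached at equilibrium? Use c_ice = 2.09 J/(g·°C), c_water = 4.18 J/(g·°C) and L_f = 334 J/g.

T_f ≈ 31.7 °C

Conservation of energy gives ΣQ = 0:
warm ice to 0 °C: 161×2.09×(0 − (-5.52)) = 1857.4
  melt ice: 161×334 = 53774
  meltwater 0→T: 161×4.18×T = 672.98 T
  water cools: 897×4.18×(T − 52.2) = 3749.5(T − 52.2)
4422.4 T = 195722 − 55631 = 140090
T ≈ 31.68 °C (positive, so assuming full melt was valid).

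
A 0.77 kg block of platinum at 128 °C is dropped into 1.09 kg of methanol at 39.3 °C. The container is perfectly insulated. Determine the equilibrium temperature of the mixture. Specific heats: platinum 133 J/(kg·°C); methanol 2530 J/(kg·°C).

T_f ≈ 42.5 °C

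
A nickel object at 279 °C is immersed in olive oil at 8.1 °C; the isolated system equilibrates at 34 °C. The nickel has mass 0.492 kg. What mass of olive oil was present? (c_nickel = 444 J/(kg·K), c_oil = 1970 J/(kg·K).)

m ≈ 1.05 kg

Net heat exchanged in the isolated system is zero:
0.492×444×(34 − 279) + m×1970×(34 − 8.1) = 0
51023 m = 53520
m = 53520/51023 ≈ 1.049 kg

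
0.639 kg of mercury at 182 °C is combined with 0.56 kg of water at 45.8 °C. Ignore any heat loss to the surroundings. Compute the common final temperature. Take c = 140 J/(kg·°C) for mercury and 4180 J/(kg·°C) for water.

T_f ≈ 50.8 °C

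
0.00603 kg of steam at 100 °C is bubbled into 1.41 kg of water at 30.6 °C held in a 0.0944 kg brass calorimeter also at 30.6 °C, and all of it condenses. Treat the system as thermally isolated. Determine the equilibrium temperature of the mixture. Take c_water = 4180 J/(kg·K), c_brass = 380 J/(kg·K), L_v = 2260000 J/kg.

Energy balance with sensible and latent terms:
latent heat released on condensation: 0.00603·2260000 = 13628; condensate cools 100→T: 0.00603·4180·(T − 100) = 25.21(T − 100); original water: 5893.8(T − 30.6); brass cup: 0.0944·380·(T − 30.6) = 35.87(T − 30.6)
5954.9 T = 13628 + 2520.5 + 181448 = 197596
T ≈ 33.18 °C (< 100 °C, so full condensation is consistent).

T_f ≈ 33.2 °C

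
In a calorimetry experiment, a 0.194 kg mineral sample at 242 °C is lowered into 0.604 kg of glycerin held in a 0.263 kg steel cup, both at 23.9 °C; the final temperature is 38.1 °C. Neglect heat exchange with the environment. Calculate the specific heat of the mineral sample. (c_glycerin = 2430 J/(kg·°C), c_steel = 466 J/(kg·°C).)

c ≈ 571 J/(kg·°C)

Conservation of energy gives ΣQ = 0:
0.194×c×(38.1 − 242) + 0.604×2430×(38.1 − 23.9) + 0.263×466×(38.1 − 23.9) = 0
-39.56 c = -22582
c = -22582/-39.56 ≈ 570.9 J/(kg·°C)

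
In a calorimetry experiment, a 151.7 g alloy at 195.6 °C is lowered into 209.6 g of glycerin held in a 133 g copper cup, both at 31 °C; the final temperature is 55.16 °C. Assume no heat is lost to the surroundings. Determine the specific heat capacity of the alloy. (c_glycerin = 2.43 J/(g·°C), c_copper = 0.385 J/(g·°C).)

Let T be the final temperature. ΣQ_i = 0:
151.7·c·(55.16 − 195.6) + 209.6·2.43·(55.16 − 31) + 133·0.385·(55.16 − 31) = 0
-21305 c = -13542
c = -13542/-21305 ≈ 0.6357 J/(g·°C)

c ≈ 0.636 J/(g·°C)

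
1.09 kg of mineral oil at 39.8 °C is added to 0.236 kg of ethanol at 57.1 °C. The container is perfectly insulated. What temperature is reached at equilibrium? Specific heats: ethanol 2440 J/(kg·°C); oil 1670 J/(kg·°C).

T_f ≈ 44.0 °C

T_f is the heat-capacity-weighted average of the initial temperatures:
T_f = (575.84*57.1 + 1820.3*39.8) / (575.84 + 1820.3)
    = 105328 / 2396.1 ≈ 43.96 °C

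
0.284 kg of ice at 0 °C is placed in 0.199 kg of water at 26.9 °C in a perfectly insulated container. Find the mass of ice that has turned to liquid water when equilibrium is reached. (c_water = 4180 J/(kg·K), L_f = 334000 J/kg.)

m_melted ≈ 0.067 kg

Water can give up m c ΔT = 0.199·4180·26.9 = 22376 J before reaching 0 °C.
To melt every bit of ice: 0.284·334000 = 94856 J.
That's not enough to melt it all — equilibrium is at 0 °C with ice remaining.
m_melted·334000 = 22376  ⇒  m_melted ≈ 0.06699 kg.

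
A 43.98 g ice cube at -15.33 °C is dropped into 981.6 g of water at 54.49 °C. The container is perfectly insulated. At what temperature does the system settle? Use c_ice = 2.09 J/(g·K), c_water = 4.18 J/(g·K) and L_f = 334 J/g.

Net heat exchanged in the isolated system is zero:
warm ice to 0 °C: 43.98×2.09×(0 − (-15.33)) = 1409.1
  fusion: m_ice L_f = 43.98×334 = 14689
  meltwater 0→T: 43.98×4.18×T = 183.84 T
  water cools: 981.6×4.18×(T − 54.49) = 4103.1(T − 54.49)
4286.9 T = 223577 − 16098 = 207479
T ≈ 48.40 °C — above 0 °C, consistent with complete melting.

T_f ≈ 48.4 °C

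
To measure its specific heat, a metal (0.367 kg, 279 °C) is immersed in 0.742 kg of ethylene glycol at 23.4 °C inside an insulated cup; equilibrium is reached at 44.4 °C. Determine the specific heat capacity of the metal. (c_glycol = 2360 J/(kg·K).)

Setting the total heat transfer to zero:
0.367×c×(44.4 − 279) + 0.742×2360×(44.4 − 23.4) = 0
-86.1 c = -36774
c = -36774/-86.1 ≈ 427.1 J/(kg·K)

c ≈ 427 J/(kg·K)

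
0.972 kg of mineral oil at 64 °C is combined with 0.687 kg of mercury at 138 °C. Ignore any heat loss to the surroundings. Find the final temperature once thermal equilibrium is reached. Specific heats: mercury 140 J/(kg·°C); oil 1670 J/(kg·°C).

Net heat exchanged in the isolated system is zero:
0.687×140×(T − 138) + 0.972×1670×(T − 64) = 0
1719.4 T = 117160
T = 117160 / 1719.4 = 68.1 °C

T_f ≈ 68.1 °C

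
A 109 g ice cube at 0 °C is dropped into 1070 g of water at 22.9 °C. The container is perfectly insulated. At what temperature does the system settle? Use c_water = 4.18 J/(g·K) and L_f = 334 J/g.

Sum of m c ΔT and latent-heat terms is zero:
melt ice: 109×334 = 36406
  meltwater 0→T: 109×4.18×T = 455.62 T
  water: 4472.6(T − 22.9)
4928.2 T = 102423 − 36406 = 66017
T ≈ 13.40 °C (positive, so assuming full melt was valid).

T_f ≈ 13.4 °C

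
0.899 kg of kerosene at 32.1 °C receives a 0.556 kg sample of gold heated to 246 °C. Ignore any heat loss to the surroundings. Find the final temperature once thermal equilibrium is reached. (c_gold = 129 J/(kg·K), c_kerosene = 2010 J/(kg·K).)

Net heat exchanged in the isolated system is zero:
0.556×129×(T − 246) + 0.899×2010×(T − 32.1) = 0
71.72(T − 246) + 1807(T − 32.1) = 0
1878.7 T = 75648
T = 75648/1878.7 ≈ 40.27 °C

T_f ≈ 40.3 °C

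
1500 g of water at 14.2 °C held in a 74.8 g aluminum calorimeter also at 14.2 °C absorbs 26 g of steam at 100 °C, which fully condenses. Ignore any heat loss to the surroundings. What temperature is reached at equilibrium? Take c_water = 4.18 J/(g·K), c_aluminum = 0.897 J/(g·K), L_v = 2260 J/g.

Conservation of energy gives ΣQ = 0:
steam→water at 100 °C releases m L_v = 26×2260 = 58760; condensate cools 100→T: 26×4.18×(T − 100) = 108.68(T − 100); original water: 6270(T − 14.2); aluminum cup: 74.8×0.897×(T − 14.2) = 67.1(T − 14.2)
6445.8 T = 58760 + 10868 + 89987 = 159615
T ≈ 24.76 °C, under the boiling point, so the assumption holds.

T_f ≈ 24.8 °C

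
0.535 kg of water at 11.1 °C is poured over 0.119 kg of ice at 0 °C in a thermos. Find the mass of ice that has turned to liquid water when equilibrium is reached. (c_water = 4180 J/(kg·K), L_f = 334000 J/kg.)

m_melted ≈ 0.0743 kg

Cooling the water to 0 °C releases 0.535·4180·11.1 = 24823 J.
Fully melting the ice requires m_ice L_f = 0.119·334000 = 39746 J.
Since 24823 < 39746 J, not all the ice melts; equilibrium is at 0 °C.
m_melt = 24823 / L_f = 0.07432 kg.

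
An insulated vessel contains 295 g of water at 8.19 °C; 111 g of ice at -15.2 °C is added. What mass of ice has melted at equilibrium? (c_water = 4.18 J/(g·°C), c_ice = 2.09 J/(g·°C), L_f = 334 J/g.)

Water can give up m c ΔT = 295×4.18×8.19 = 10099 J before reaching 0 °C.
Of that, 111×2.09×15.2 = 3526.2 J goes to bring the ice to 0 °C, leaving 6572.8 J.
To melt every bit of ice: 111×334 = 37074 J.
That's not enough to melt it all — equilibrium is at 0 °C with ice remaining.
m_melt = 6572.8 / L_f = 19.68 g.

m_melted ≈ 19.7 g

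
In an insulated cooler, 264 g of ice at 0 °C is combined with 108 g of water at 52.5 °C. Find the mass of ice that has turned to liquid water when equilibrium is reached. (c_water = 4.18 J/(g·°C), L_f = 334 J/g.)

m_melted ≈ 71 g

Cooling the water to 0 °C releases 108×4.18×52.5 = 23701 J.
Fully melting the ice requires m_ice L_f = 264×334 = 88176 J.
That's not enough to melt it all — equilibrium is at 0 °C with ice remaining.
Mass melted = 23701/334 ≈ 70.96 g.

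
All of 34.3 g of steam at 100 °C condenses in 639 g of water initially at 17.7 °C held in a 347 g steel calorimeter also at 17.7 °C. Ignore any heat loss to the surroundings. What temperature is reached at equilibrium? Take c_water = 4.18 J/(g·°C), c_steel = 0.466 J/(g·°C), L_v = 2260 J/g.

Let T be the final temperature. ΣQ_i = 0:
latent heat released on condensation: 34.3×2260 = 77518
  condensed water 100 °C→T: 143.37(T − 100)
  water warms: 639×4.18×(T − 17.7) = 2671(T − 17.7)
  cup: 161.7(T − 17.7)
2976.1 T = 77518 + 14337 + 50139 = 141995
T ≈ 47.71 °C (< 100 °C, so full condensation is consistent).

T_f ≈ 47.7 °C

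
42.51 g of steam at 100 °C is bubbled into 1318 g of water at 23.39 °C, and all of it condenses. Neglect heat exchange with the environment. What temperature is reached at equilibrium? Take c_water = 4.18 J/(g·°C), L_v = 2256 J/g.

T_f ≈ 42.6 °C

Heat gained plus heat lost sum to zero:
condense steam: −42.51×2256 = −95903; condensed water 100 °C→T: 177.69(T − 100); water warms: 1318×4.18×(T − 23.39) = 5509.2(T − 23.39)
5686.9 T = 95903 + 17769 + 128861 = 242533
T ≈ 42.65 °C (< 100 °C, so full condensation is consistent).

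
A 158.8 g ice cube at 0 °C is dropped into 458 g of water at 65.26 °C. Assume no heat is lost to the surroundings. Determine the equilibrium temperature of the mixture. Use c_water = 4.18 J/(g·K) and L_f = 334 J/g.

Heat gained plus heat lost sum to zero:
fusion: m_ice L_f = 158.8·334 = 53039; meltwater 0→T: 158.8·4.18·T = 663.78 T; water cools: 458·4.18·(T − 65.26) = 1914.4(T − 65.26)
2578.2 T = 124936 − 53039 = 71897
T ≈ 27.89 °C (positive, so assuming full melt was valid).

T_f ≈ 27.9 °C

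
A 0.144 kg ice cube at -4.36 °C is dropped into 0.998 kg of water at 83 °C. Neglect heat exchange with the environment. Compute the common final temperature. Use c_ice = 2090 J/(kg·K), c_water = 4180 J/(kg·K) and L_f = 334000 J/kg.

Taking heat into each body as positive, Σ m c ΔT = 0:
ice -4.36→0 °C: 0.144×2090×4.36 = 1312.2
  fusion: m_ice L_f = 0.144×334000 = 48096
  meltwater 0→T: 0.144×4180×T = 601.92 T
  water: 4171.6(T − 83)
4773.6 T = 346246 − 49408 = 296838
T ≈ 62.18 °C — above 0 °C, consistent with complete melting.

T_f ≈ 62.2 °C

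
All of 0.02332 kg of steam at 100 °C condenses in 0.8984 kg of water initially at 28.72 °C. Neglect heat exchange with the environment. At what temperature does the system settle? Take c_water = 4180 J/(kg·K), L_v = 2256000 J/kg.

Net heat exchanged in the isolated system is zero:
steam→water at 100 °C releases m L_v = 0.02332×2256000 = 52610; condensed water 100 °C→T: 97.48(T − 100); original water: 3755.3(T − 28.72)
3852.8 T = 52610 + 9747.8 + 107853 = 170210
T ≈ 44.18 °C — below 100 °C, confirming all the steam condensed.

T_f ≈ 44.2 °C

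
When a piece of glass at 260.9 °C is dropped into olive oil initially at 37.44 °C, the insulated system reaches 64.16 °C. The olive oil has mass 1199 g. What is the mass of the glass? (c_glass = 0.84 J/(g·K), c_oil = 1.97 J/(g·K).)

m ≈ 382 g

Energy conservation, ΣQ = 0:
m·0.84·(64.16 − 260.9) + 1199·1.97·(64.16 − 37.44) = 0
-165.26 m = -63113
m = -63113/-165.26 ≈ 381.9 g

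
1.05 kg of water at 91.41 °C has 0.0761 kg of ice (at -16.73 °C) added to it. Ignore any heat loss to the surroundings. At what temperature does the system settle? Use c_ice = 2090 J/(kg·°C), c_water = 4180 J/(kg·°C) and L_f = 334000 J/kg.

Energy conservation, ΣQ = 0:
warm ice to 0 °C: 0.0761×2090×(0 − (-16.73)) = 2660.9
  fusion: m_ice L_f = 0.0761×334000 = 25417
  warm the meltwater: 318.1 T
  water cools: 1.05×4180×(T − 91.41) = 4389(T − 91.41)
4707.1 T = 401198 − 28078 = 373120
T ≈ 79.27 °C — above 0 °C, consistent with complete melting.

T_f ≈ 79.3 °C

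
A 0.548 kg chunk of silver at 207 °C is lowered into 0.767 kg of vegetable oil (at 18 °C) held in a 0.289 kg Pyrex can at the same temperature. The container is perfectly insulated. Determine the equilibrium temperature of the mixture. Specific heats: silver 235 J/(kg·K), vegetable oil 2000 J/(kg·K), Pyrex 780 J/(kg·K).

Heat gained plus heat lost sum to zero:
0.548×235×(T − 207) + 0.767×2000×(T − 18) + 0.289×780×(T − 18) = 0
1888.2 T = 58327
T ≈ 30.89 °C

T_f ≈ 30.9 °C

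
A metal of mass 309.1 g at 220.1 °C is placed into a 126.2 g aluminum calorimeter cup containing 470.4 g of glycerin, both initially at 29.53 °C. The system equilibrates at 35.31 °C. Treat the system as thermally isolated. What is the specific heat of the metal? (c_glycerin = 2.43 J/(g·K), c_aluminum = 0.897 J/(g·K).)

Setting the total heat transfer to zero:
309.1·c·(35.31 − 220.1) + 470.4·2.43·(35.31 − 29.53) + 126.2·0.897·(35.31 − 29.53) = 0
-57119 c = -7261.3
c = -7261.3/-57119 ≈ 0.1271 J/(g·K)

c ≈ 0.127 J/(g·K)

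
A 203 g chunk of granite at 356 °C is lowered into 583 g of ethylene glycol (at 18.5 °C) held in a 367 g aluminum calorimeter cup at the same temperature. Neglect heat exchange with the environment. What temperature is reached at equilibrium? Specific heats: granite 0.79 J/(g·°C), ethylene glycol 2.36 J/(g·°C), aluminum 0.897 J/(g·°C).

T_f ≈ 47.5 °C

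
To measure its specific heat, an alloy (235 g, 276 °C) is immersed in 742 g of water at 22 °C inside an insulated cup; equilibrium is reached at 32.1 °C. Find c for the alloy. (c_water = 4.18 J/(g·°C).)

c ≈ 0.547 J/(g·°C)

Conservation of energy gives ΣQ = 0:
235·c·(32.1 − 276) + 742·4.18·(32.1 − 22) = 0
-57316 c = -31326
c = -31326/-57316 ≈ 0.5465 J/(g·°C)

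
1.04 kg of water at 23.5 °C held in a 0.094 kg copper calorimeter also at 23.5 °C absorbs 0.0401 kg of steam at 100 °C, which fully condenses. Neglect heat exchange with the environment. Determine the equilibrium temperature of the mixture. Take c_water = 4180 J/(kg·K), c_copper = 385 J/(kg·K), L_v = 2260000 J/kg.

T_f ≈ 46.2 °C

Conservation of energy gives ΣQ = 0:
latent heat released on condensation: 0.0401×2260000 = 90626
  condensate cools 100→T: 0.0401×4180×(T − 100) = 167.62(T − 100)
  original water: 4347.2(T − 23.5)
  cup: 36.19(T − 23.5)
4551 T = 90626 + 16762 + 103010 = 210397
T ≈ 46.23 °C (< 100 °C, so full condensation is consistent).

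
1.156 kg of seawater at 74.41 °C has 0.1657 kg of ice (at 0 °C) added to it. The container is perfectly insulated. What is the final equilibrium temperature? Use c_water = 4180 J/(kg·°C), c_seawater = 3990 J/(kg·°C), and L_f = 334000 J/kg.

Net heat exchanged in the isolated system is zero:
latent heat to melt: 0.1657·334000 = 55344; warm the meltwater: 692.63 T; seawater cools: 1.156·3990·(T − 74.41) = 4612.4(T − 74.41)
5305.1 T = 343212 − 55344 = 287868
T ≈ 54.26 °C (positive, so assuming full melt was valid).

T_f ≈ 54.3 °C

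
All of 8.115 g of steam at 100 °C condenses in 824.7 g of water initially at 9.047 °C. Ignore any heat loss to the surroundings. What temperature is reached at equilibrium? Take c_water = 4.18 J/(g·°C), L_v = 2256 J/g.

Let T be the final temperature. ΣQ_i = 0:
latent heat released on condensation: 8.115×2256 = 18307; condensed water 100 °C→T: 33.92(T − 100); original water: 3447.2(T − 9.047)
3481.2 T = 18307 + 3392.1 + 31187 = 52887
T ≈ 15.19 °C (< 100 °C, so full condensation is consistent).

T_f ≈ 15.2 °C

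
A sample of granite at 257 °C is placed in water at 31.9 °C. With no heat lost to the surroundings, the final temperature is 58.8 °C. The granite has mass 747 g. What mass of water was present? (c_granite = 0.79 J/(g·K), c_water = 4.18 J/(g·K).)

m ≈ 1040 g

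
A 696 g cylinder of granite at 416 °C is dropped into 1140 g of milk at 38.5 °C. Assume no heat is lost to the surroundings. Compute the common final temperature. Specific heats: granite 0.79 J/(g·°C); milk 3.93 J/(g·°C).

Heat gained plus heat lost sum to zero:
696*0.79*(T − 416) + 1140*3.93*(T − 38.5) = 0
549.84(T − 416) + 4480.2(T − 38.5) = 0
5030 T = 401221
T = 401221 / 5030 = 79.8 °C

T_f ≈ 79.8 °C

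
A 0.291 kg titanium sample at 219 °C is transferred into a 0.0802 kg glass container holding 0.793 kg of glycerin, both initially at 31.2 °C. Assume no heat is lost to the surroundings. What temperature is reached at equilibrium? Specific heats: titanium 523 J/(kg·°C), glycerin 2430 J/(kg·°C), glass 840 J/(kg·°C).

T_f ≈ 44.5 °C

Taking heat into each body as positive, Σ m c ΔT = 0:
0.291×523×(T − 219) + 0.793×2430×(T − 31.2) + 0.0802×840×(T − 31.2) = 0
152.19(T − 219) + 1927(T − 31.2) + 67.37(T − 31.2) = 0
2146.6 T = 95554
T = 95554 / 2146.6 = 44.5 °C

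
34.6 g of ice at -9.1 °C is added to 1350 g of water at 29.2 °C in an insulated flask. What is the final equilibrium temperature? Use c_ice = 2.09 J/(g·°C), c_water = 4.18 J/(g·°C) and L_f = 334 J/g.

Conservation of energy gives ΣQ = 0:
warm ice to 0 °C: 34.6×2.09×(0 − (-9.1)) = 658.06
  melt ice: 34.6×334 = 11556
  meltwater 0→T: 34.6×4.18×T = 144.63 T
  water: 5643(T − 29.2)
5787.6 T = 164776 − 12214 = 152561
T ≈ 26.36 °C. Since T > 0 °C, the all-ice-melts assumption holds.

T_f ≈ 26.4 °C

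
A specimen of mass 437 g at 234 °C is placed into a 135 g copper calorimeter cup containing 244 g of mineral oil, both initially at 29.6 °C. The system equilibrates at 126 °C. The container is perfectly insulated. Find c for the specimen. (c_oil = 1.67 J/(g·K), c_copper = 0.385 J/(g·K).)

c ≈ 0.938 J/(g·K)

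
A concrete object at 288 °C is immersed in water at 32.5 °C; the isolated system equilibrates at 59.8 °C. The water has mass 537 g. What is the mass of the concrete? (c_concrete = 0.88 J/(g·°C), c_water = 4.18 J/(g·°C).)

Net heat exchanged in the isolated system is zero:
m×0.88×(59.8 − 288) + 537×4.18×(59.8 − 32.5) = 0
-200.82 m = -61279
m = -61279/-200.82 ≈ 305.2 g

m ≈ 305 g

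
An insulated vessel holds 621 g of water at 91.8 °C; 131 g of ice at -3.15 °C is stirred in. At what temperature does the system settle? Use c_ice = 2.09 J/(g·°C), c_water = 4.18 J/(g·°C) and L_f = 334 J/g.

T_f ≈ 61.6 °C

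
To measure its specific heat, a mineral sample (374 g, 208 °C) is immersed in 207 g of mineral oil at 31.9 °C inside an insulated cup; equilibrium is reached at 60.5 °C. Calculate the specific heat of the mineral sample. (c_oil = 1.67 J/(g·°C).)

c ≈ 0.179 J/(g·°C)

Setting the total heat transfer to zero:
374·c·(60.5 − 208) + 207·1.67·(60.5 − 31.9) = 0
-55165 c = -9886.7
c = -9886.7/-55165 ≈ 0.1792 J/(g·°C)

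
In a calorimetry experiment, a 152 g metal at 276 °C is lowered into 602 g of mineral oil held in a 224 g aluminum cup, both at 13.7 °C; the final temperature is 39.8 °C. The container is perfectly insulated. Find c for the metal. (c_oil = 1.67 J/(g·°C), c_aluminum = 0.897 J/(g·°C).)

c ≈ 0.877 J/(g·°C)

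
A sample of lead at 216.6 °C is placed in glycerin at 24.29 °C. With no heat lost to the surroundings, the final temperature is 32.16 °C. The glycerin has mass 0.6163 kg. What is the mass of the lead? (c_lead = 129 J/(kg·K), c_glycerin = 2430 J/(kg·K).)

m ≈ 0.495 kg

Energy conservation, ΣQ = 0:
m×129×(32.16 − 216.6) + 0.6163×2430×(32.16 − 24.29) = 0
-23793 m = -11786
m = -11786/-23793 ≈ 0.4954 kg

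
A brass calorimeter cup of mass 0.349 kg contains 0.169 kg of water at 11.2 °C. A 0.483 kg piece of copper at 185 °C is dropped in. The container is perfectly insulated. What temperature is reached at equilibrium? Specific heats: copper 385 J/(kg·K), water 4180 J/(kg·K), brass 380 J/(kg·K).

T_f ≈ 42.7 °C

With ΣQ=0 the equilibrium temperature is the m·c-weighted mean:
T_f = (185.95*185 + 706.42*11.2 + 132.62*11.2) / (185.95 + 706.42 + 132.62)
    = 43799 / 1025 ≈ 42.73 °C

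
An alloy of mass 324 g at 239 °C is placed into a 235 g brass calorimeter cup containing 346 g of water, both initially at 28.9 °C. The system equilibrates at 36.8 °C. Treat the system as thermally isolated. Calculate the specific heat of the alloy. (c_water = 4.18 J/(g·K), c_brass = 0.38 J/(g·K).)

Taking heat into each body as positive, Σ m c ΔT = 0:
324·c·(36.8 − 239) + 346·4.18·(36.8 − 28.9) + 235·0.38·(36.8 − 28.9) = 0
-65513 c = -12131
c = -12131/-65513 ≈ 0.1852 J/(g·K)

c ≈ 0.185 J/(g·K)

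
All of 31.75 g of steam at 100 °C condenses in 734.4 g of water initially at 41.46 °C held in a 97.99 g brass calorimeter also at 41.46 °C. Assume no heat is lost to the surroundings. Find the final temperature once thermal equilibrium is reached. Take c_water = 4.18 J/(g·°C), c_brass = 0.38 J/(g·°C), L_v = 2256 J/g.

Net heat exchanged in the isolated system is zero:
condense steam: −31.75×2256 = −71628; condensed water 100 °C→T: 132.72(T − 100); original water: 3069.8(T − 41.46); cup: 37.24(T − 41.46)
3239.7 T = 71628 + 13272 + 128817 = 213717
T ≈ 65.97 °C, under the boiling point, so the assumption holds.

T_f ≈ 66.0 °C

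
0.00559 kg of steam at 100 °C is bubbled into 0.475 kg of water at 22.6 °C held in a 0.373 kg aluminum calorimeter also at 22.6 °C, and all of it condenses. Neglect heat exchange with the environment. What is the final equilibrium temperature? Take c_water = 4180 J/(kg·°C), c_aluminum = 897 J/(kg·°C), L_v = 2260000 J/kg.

T_f ≈ 28.8 °C

Conservation of energy gives ΣQ = 0:
steam→water at 100 °C releases m L_v = 0.00559×2260000 = 12633; condensate cools 100→T: 0.00559×4180×(T − 100) = 23.37(T − 100); water warms: 0.475×4180×(T − 22.6) = 1985.5(T − 22.6); cup: 334.58(T − 22.6)
2343.4 T = 12633 + 2336.6 + 52434 = 67404
T ≈ 28.76 °C, under the boiling point, so the assumption holds.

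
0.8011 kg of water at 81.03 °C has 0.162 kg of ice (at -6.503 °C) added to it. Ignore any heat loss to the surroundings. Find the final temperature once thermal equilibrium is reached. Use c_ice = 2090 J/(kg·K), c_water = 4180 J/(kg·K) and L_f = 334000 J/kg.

T_f ≈ 53.4 °C

Energy balance with sensible and latent terms:
ice -6.503→0 °C: 0.162·2090·6.503 = 2201.8
  latent heat to melt: 0.162·334000 = 54108
  meltwater 0→T: 0.162·4180·T = 677.16 T
  water: 3348.6(T − 81.03)
4025.8 T = 271337 − 56310 = 215027
T ≈ 53.41 °C (positive, so assuming full melt was valid).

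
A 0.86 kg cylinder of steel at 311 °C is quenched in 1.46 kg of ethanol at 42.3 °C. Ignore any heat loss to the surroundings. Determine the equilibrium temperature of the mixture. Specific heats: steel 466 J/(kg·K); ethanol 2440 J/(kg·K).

T_f ≈ 69.5 °C

Let T be the final temperature. ΣQ_i = 0:
0.86·466·(T − 311) + 1.46·2440·(T − 42.3) = 0
3963.2 T = 275326
T = 275326 / 3963.2 = 69.5 °C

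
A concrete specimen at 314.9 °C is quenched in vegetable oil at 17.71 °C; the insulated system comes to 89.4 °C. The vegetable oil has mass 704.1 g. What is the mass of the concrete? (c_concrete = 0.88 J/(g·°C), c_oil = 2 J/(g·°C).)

m ≈ 509 g

Heat lost by the concrete = heat gained by the oil:
m·0.88·(314.9 − 89.4) = 704.1·2·(89.4 − 17.71)
198.44 m = 100954  ⇒  m ≈ 508.7 g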